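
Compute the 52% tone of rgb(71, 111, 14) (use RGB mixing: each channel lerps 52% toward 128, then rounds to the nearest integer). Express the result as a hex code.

Lerp each channel 52% toward 128:
  R: 71 + 0.52×(128−71) = 71 + 29.64 = 100.64 → 101
  G: 111 + 8.84 = 119.84 → 120
  B: 14 + 59.28 = 73.28 → 73
rgb(101, 120, 73) = #657849.

#657849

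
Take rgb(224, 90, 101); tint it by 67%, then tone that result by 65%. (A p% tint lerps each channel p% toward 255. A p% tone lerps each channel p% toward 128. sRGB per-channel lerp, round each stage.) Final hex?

A 67% tint moves each channel 67% toward 255:
  R: 224 + 0.67×(255−224) = 224 + 20.77 = 244.77 → 245
  G: 90 + 110.55 = 200.55 → 201
  B: 101 + 0.67×(255−101) = 101 + 103.18 = 204.18 → 204
After the tint: rgb(245, 201, 204) = #F5C9CC.
A 65% tone moves each channel 65% toward 128:
  R: 245 + 0.65×(128−245) = 245 − 76.05 = 168.95 → 169
  G: 201 − 47.45 = 153.55 → 154
  B: 204 + 0.65×(128−204) = 204 − 49.4 = 154.6 → 155
rgb(169, 154, 155) = #A99A9B.

#A99A9B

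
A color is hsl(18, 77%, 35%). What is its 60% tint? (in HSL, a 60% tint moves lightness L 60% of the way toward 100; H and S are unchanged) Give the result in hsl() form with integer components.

hsl(18, 77%, 74%)

L moves 60% from 35 toward 100: 35 + 39 = 74 → 74.
H and S are unchanged.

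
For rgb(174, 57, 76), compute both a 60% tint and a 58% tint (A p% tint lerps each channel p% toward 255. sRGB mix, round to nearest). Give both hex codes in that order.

#DFB0B7, #DDACB4

60% tint:
  R: 174 + 0.6×(255−174) = 174 + 48.6 = 222.6 → 223
  G: 57 + 0.6×(255−57) = 57 + 118.8 = 175.8 → 176
  B: 76 + 0.6×(255−76) = 76 + 107.4 = 183.4 → 183
  → #DFB0B7
58% tint:
  R: 174 + 46.98 = 220.98 → 221
  G: 57 + 114.84 = 171.84 → 172
  B: 76 + 0.58×(255−76) = 76 + 103.82 = 179.82 → 180
  → #DDACB4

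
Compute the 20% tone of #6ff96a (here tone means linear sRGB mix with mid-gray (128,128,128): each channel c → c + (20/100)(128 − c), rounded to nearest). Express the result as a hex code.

#6ff96a is rgb(111, 249, 106).
Lerp each channel 20% toward 128:
  R: 111 + 0.2×(128−111) = 111 + 3.4 = 114.4 → 114
  G: 249 − 24.2 = 224.8 → 225
  B: 106 + 0.2×(128−106) = 106 + 4.4 = 110.4 → 110
rgb(114, 225, 110) = #72e16e.

#72e16e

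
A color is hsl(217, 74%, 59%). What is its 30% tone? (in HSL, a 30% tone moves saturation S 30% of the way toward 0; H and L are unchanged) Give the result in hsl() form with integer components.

S moves 30% from 74 toward 0: 74 − 22.2 = 51.8 → 52.
H and L are unchanged.

hsl(217, 52%, 59%)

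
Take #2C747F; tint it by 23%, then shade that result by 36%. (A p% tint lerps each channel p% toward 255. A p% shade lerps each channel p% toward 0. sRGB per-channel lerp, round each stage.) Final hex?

#2C747F is rgb(44, 116, 127).
A 23% tint moves each channel 23% toward 255:
  R: 44 + 0.23×(255−44) = 44 + 48.53 = 92.53 → 93
  G: 116 + 0.23×(255−116) = 116 + 31.97 = 147.97 → 148
  B: 127 + 0.23×(255−127) = 127 + 29.44 = 156.44 → 156
After the tint: rgb(93, 148, 156) = #5D949C.
Lerp each channel 36% toward 0:
  R: 93 + 0.36×(0−93) = 93 − 33.48 = 59.52 → 60
  G: 148 − 53.28 = 94.72 → 95
  B: 156 + 0.36×(0−156) = 156 − 56.16 = 99.84 → 100
rgb(60, 95, 100) = #3C5F64.

#3C5F64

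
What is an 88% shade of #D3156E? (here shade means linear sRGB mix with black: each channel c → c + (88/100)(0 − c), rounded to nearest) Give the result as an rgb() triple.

rgb(25, 3, 13)

#D3156E is rgb(211, 21, 110).
Per channel, c → c + 0.88(0 − c):
  R: 211 + 0.88×(0−211) = 211 − 185.68 = 25.32 → 25
  G: 21 − 18.48 = 2.52 → 3
  B: 110 − 96.8 = 13.2 → 13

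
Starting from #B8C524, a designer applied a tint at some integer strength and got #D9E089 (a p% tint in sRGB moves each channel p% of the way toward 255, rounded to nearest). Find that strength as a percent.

46%

#B8C524 is rgb(184, 197, 36); #D9E089 is rgb(217, 224, 137).
On the B channel (widest range): 137 ≈ 36 + (p/100)(255 − 36), so p ≈ 100×(137 − 36)/(255 − 36) = 10100/219 = 46.12.
p = 46 reproduces all three channels after rounding.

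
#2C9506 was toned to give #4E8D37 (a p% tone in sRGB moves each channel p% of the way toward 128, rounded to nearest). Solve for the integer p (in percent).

#2C9506 is rgb(44, 149, 6); #4E8D37 is rgb(78, 141, 55).
On the B channel (widest range): 55 ≈ 6 + (p/100)(128 − 6), so p ≈ 100×(55 − 6)/(128 − 6) = 4900/122 = 40.16.
p = 40 reproduces all three channels after rounding.

40%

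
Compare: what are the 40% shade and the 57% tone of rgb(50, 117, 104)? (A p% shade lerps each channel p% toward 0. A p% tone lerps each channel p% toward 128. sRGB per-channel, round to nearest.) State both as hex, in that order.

#1E463E, #5E7B76

40% shade:
  R: 50 + 0.4×(0−50) = 50 − 20 = 30 → 30
  G: 117 − 46.8 = 70.2 → 70
  B: 104 + 0.4×(0−104) = 104 − 41.6 = 62.4 → 62
  → #1E463E
57% tone:
  R: 50 + 44.46 = 94.46 → 94
  G: 117 + 6.27 = 123.27 → 123
  B: 104 + 13.68 = 117.68 → 118
  → #5E7B76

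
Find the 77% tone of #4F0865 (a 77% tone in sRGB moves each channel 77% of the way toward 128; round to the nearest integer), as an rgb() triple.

rgb(117, 100, 122)

#4F0865 is rgb(79, 8, 101).
A 77% tone moves each channel 77% toward 128:
  R: 79 + 0.77×(128−79) = 79 + 37.73 = 116.73 → 117
  G: 8 + 0.77×(128−8) = 8 + 92.4 = 100.4 → 100
  B: 101 + 20.79 = 121.79 → 122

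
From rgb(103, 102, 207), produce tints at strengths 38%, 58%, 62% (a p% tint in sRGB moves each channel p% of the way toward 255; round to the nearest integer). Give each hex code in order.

#a1a0e1, #bfbfeb, #c5c5ed

38%: (103 + 57.76 = 160.76→161, 102 + 58.14 = 160.14→160, 207 + 18.24 = 225.24→225) → #a1a0e1
58%: (103 + 88.16 = 191.16→191, 102 + 88.74 = 190.74→191, 207 + 27.84 = 234.84→235) → #bfbfeb
62%: (103 + 94.24 = 197.24→197, 102 + 94.86 = 196.86→197, 207 + 29.76 = 236.76→237) → #c5c5ed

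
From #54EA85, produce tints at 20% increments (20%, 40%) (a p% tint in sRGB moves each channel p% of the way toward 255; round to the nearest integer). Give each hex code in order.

#76EE9D, #98F2B6

#54EA85 is rgb(84, 234, 133).
20%: (84 + 34.2 = 118.2→118, 234 + 4.2 = 238.2→238, 133 + 24.4 = 157.4→157) → #76EE9D
40%: (84 + 68.4 = 152.4→152, 234 + 8.4 = 242.4→242, 133 + 48.8 = 181.8→182) → #98F2B6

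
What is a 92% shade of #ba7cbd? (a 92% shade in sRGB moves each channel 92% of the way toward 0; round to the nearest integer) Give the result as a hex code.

#ba7cbd is rgb(186, 124, 189).
A 92% shade moves each channel 92% toward 0:
  R: 186 − 171.12 = 14.88 → 15
  G: 124 + 0.92×(0−124) = 124 − 114.08 = 9.92 → 10
  B: 189 − 173.88 = 15.12 → 15
rgb(15, 10, 15) = #0f0a0f.

#0f0a0f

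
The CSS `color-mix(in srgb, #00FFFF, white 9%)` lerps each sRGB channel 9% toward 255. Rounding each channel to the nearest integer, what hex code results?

#00FFFF is rgb(0, 255, 255).
Per channel, c → c + 0.09(255 − c):
  R: 0 + 0.09×(255−0) = 0 + 22.95 = 22.95 → 23
  G: 255 + 0 = 255 → 255
  B: 255 + 0 = 255 → 255
rgb(23, 255, 255) = #17FFFF.

#17FFFF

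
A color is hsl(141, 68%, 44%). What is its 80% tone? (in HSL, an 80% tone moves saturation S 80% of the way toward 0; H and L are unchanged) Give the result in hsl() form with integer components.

hsl(141, 14%, 44%)

S moves 80% from 68 toward 0: 68 − 54.4 = 13.6 → 14.
H and L are unchanged.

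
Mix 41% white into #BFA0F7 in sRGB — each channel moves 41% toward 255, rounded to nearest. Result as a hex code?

#BFA0F7 is rgb(191, 160, 247).
Per channel, c → c + 0.41(255 − c):
  R: 191 + 0.41×(255−191) = 191 + 26.24 = 217.24 → 217
  G: 160 + 0.41×(255−160) = 160 + 38.95 = 198.95 → 199
  B: 247 + 0.41×(255−247) = 247 + 3.28 = 250.28 → 250
rgb(217, 199, 250) = #D9C7FA.

#D9C7FA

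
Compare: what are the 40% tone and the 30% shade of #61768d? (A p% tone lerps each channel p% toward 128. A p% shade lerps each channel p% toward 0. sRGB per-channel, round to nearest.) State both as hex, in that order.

#6d7a88, #445363

#61768d is rgb(97, 118, 141).
40% tone:
  R: 97 + 0.4×(128−97) = 97 + 12.4 = 109.4 → 109
  G: 118 + 0.4×(128−118) = 118 + 4 = 122 → 122
  B: 141 + 0.4×(128−141) = 141 − 5.2 = 135.8 → 136
  → #6d7a88
30% shade:
  R: 97 + 0.3×(0−97) = 97 − 29.1 = 67.9 → 68
  G: 118 − 35.4 = 82.6 → 83
  B: 141 + 0.3×(0−141) = 141 − 42.3 = 98.7 → 99
  → #445363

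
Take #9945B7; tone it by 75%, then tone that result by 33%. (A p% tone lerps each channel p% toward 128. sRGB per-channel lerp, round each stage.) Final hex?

#9945B7 is rgb(153, 69, 183).
Lerp each channel 75% toward 128:
  R: 153 + 0.75×(128−153) = 153 − 18.75 = 134.25 → 134
  G: 69 + 44.25 = 113.25 → 113
  B: 183 + 0.75×(128−183) = 183 − 41.25 = 141.75 → 142
After the tone: rgb(134, 113, 142) = #86718E.
Lerp each channel 33% toward 128:
  R: 134 + 0.33×(128−134) = 134 − 1.98 = 132.02 → 132
  G: 113 + 4.95 = 117.95 → 118
  B: 142 + 0.33×(128−142) = 142 − 4.62 = 137.38 → 137
rgb(132, 118, 137) = #847689.

#847689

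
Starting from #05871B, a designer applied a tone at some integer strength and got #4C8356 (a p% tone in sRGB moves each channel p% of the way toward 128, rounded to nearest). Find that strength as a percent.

58%

#05871B is rgb(5, 135, 27); #4C8356 is rgb(76, 131, 86).
On the R channel (widest range): 76 ≈ 5 + (p/100)(128 − 5), so p ≈ 100×(76 − 5)/(128 − 5) = 7100/123 = 57.72.
p = 58 reproduces all three channels after rounding.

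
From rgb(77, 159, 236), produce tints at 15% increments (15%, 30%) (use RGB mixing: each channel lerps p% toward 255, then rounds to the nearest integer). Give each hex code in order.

15%: (77 + 26.7 = 103.7→104, 159 + 14.4 = 173.4→173, 236 + 2.85 = 238.85→239) → #68ADEF
30%: (77 + 53.4 = 130.4→130, 159 + 28.8 = 187.8→188, 236 + 5.7 = 241.7→242) → #82BCF2

#68ADEF, #82BCF2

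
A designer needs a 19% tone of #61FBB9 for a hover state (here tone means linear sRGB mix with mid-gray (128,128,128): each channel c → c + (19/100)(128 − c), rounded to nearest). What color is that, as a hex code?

#67E4AE

#61FBB9 is rgb(97, 251, 185).
Per channel, c → c + 0.19(128 − c):
  R: 97 + 5.89 = 102.89 → 103
  G: 251 + 0.19×(128−251) = 251 − 23.37 = 227.63 → 228
  B: 185 + 0.19×(128−185) = 185 − 10.83 = 174.17 → 174
rgb(103, 228, 174) = #67E4AE.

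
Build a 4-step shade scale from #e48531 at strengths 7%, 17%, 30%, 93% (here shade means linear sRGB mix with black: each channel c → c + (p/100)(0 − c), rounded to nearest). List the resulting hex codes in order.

#d47c2e, #bd6e29, #a05d22, #100903

#e48531 is rgb(228, 133, 49).
7%: (228 − 15.96 = 212.04→212, 133 − 9.31 = 123.69→124, 49 − 3.43 = 45.57→46) → #d47c2e
17%: (228 − 38.76 = 189.24→189, 133 − 22.61 = 110.39→110, 49 − 8.33 = 40.67→41) → #bd6e29
30%: (228 − 68.4 = 159.6→160, 133 − 39.9 = 93.1→93, 49 − 14.7 = 34.3→34) → #a05d22
93%: (228 − 212.04 = 15.96→16, 133 − 123.69 = 9.31→9, 49 − 45.57 = 3.43→3) → #100903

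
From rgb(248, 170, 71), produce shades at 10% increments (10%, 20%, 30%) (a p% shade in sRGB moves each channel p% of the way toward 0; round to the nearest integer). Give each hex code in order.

#df9940, #c68839, #ae7732

10%: (248 − 24.8 = 223.2→223, 170 − 17 = 153→153, 71 − 7.1 = 63.9→64) → #df9940
20%: (248 − 49.6 = 198.4→198, 170 − 34 = 136→136, 71 − 14.2 = 56.8→57) → #c68839
30%: (248 − 74.4 = 173.6→174, 170 − 51 = 119→119, 71 − 21.3 = 49.7→50) → #ae7732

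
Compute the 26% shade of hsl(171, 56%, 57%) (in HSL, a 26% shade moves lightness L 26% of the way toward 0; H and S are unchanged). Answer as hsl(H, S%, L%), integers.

L moves 26% from 57 toward 0: 57 − 14.82 = 42.18 → 42.
H and S are unchanged.

hsl(171, 56%, 42%)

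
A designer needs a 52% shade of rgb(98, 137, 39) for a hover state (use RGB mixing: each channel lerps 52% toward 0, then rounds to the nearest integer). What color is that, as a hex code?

#2F4213

Lerp each channel 52% toward 0:
  R: 98 − 50.96 = 47.04 → 47
  G: 137 + 0.52×(0−137) = 137 − 71.24 = 65.76 → 66
  B: 39 + 0.52×(0−39) = 39 − 20.28 = 18.72 → 19
rgb(47, 66, 19) = #2F4213.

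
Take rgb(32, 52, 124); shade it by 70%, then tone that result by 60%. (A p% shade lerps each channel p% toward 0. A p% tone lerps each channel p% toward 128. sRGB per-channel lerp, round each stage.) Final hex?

Per channel, c → c + 0.7(0 − c):
  R: 32 − 22.4 = 9.6 → 10
  G: 52 + 0.7×(0−52) = 52 − 36.4 = 15.6 → 16
  B: 124 + 0.7×(0−124) = 124 − 86.8 = 37.2 → 37
After the shade: rgb(10, 16, 37) = #0a1025.
Per channel, c → c + 0.6(128 − c):
  R: 10 + 70.8 = 80.8 → 81
  G: 16 + 0.6×(128−16) = 16 + 67.2 = 83.2 → 83
  B: 37 + 0.6×(128−37) = 37 + 54.6 = 91.6 → 92
rgb(81, 83, 92) = #51535c.

#51535c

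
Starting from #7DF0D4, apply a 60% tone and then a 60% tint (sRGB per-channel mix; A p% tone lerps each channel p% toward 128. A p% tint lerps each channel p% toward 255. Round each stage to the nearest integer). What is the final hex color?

#CCDEDA

#7DF0D4 is rgb(125, 240, 212).
A 60% tone moves each channel 60% toward 128:
  R: 125 + 0.6×(128−125) = 125 + 1.8 = 126.8 → 127
  G: 240 + 0.6×(128−240) = 240 − 67.2 = 172.8 → 173
  B: 212 + 0.6×(128−212) = 212 − 50.4 = 161.6 → 162
After the tone: rgb(127, 173, 162) = #7FADA2.
Per channel, c → c + 0.6(255 − c):
  R: 127 + 0.6×(255−127) = 127 + 76.8 = 203.8 → 204
  G: 173 + 49.2 = 222.2 → 222
  B: 162 + 55.8 = 217.8 → 218
rgb(204, 222, 218) = #CCDEDA.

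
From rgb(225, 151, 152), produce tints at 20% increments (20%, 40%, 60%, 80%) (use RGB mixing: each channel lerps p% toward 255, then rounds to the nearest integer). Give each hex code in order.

#E7ACAD, #EDC1C1, #F3D5D6, #F9EAEA

20%: (225 + 6 = 231→231, 151 + 20.8 = 171.8→172, 152 + 20.6 = 172.6→173) → #E7ACAD
40%: (225 + 12 = 237→237, 151 + 41.6 = 192.6→193, 152 + 41.2 = 193.2→193) → #EDC1C1
60%: (225 + 18 = 243→243, 151 + 62.4 = 213.4→213, 152 + 61.8 = 213.8→214) → #F3D5D6
80%: (225 + 24 = 249→249, 151 + 83.2 = 234.2→234, 152 + 82.4 = 234.4→234) → #F9EAEA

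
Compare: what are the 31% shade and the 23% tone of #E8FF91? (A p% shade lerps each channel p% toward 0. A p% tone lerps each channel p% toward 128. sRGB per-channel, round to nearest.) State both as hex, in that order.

#A0B064, #D0E28D

#E8FF91 is rgb(232, 255, 145).
31% shade:
  R: 232 − 71.92 = 160.08 → 160
  G: 255 − 79.05 = 175.95 → 176
  B: 145 − 44.95 = 100.05 → 100
  → #A0B064
23% tone:
  R: 232 + 0.23×(128−232) = 232 − 23.92 = 208.08 → 208
  G: 255 − 29.21 = 225.79 → 226
  B: 145 + 0.23×(128−145) = 145 − 3.91 = 141.09 → 141
  → #D0E28D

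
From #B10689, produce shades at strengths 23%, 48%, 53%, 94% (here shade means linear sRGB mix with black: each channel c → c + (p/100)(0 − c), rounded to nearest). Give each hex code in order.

#880569, #5C0347, #530340, #0B0008

#B10689 is rgb(177, 6, 137).
23%: (177 − 40.71 = 136.29→136, 6 − 1.38 = 4.62→5, 137 − 31.51 = 105.49→105) → #880569
48%: (177 − 84.96 = 92.04→92, 6 − 2.88 = 3.12→3, 137 − 65.76 = 71.24→71) → #5C0347
53%: (177 − 93.81 = 83.19→83, 6 − 3.18 = 2.82→3, 137 − 72.61 = 64.39→64) → #530340
94%: (177 − 166.38 = 10.62→11, 6 − 5.64 = 0.36→0, 137 − 128.78 = 8.22→8) → #0B0008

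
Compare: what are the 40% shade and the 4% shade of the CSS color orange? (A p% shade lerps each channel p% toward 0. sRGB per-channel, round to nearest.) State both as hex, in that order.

CSS orange is rgb(255, 165, 0).
40% shade:
  R: 255 − 102 = 153 → 153
  G: 165 − 66 = 99 → 99
  B: 0 + 0.4×(0−0) = 0 + 0 = 0 → 0
  → #996300
4% shade:
  R: 255 + 0.04×(0−255) = 255 − 10.2 = 244.8 → 245
  G: 165 + 0.04×(0−165) = 165 − 6.6 = 158.4 → 158
  B: 0 + 0.04×(0−0) = 0 + 0 = 0 → 0
  → #F59E00

#996300, #F59E00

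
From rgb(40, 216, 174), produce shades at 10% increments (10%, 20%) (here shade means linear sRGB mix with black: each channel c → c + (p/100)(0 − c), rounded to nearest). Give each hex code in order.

#24C29D, #20AD8B

10%: (40 − 4 = 36→36, 216 − 21.6 = 194.4→194, 174 − 17.4 = 156.6→157) → #24C29D
20%: (40 − 8 = 32→32, 216 − 43.2 = 172.8→173, 174 − 34.8 = 139.2→139) → #20AD8B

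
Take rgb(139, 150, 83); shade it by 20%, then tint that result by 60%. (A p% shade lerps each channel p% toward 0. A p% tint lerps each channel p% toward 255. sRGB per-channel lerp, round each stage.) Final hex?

#C5C9B3

Per channel, c → c + 0.2(0 − c):
  R: 139 − 27.8 = 111.2 → 111
  G: 150 − 30 = 120 → 120
  B: 83 + 0.2×(0−83) = 83 − 16.6 = 66.4 → 66
After the shade: rgb(111, 120, 66) = #6F7842.
Lerp each channel 60% toward 255:
  R: 111 + 86.4 = 197.4 → 197
  G: 120 + 0.6×(255−120) = 120 + 81 = 201 → 201
  B: 66 + 0.6×(255−66) = 66 + 113.4 = 179.4 → 179
rgb(197, 201, 179) = #C5C9B3.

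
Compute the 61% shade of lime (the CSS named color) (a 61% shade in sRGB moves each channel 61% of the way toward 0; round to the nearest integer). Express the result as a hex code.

#006300

CSS lime is rgb(0, 255, 0).
Lerp each channel 61% toward 0:
  R: 0 + 0.61×(0−0) = 0 + 0 = 0 → 0
  G: 255 − 155.55 = 99.45 → 99
  B: 0 + 0 = 0 → 0
rgb(0, 99, 0) = #006300.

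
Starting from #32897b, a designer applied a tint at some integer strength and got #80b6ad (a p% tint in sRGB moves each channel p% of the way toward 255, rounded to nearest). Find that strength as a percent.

#32897b is rgb(50, 137, 123); #80b6ad is rgb(128, 182, 173).
On the R channel (widest range): 128 ≈ 50 + (p/100)(255 − 50), so p ≈ 100×(128 − 50)/(255 − 50) = 7800/205 = 38.05.
p = 38 reproduces all three channels after rounding.

38%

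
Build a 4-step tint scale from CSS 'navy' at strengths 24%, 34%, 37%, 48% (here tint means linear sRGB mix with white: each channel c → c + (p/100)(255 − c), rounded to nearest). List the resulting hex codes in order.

CSS navy is rgb(0, 0, 128).
24%: (0 + 61.2 = 61.2→61, 0 + 61.2 = 61.2→61, 128 + 30.48 = 158.48→158) → #3d3d9e
34%: (0 + 86.7 = 86.7→87, 0 + 86.7 = 86.7→87, 128 + 43.18 = 171.18→171) → #5757ab
37%: (0 + 94.35 = 94.35→94, 0 + 94.35 = 94.35→94, 128 + 46.99 = 174.99→175) → #5e5eaf
48%: (0 + 122.4 = 122.4→122, 0 + 122.4 = 122.4→122, 128 + 60.96 = 188.96→189) → #7a7abd

#3d3d9e, #5757ab, #5e5eaf, #7a7abd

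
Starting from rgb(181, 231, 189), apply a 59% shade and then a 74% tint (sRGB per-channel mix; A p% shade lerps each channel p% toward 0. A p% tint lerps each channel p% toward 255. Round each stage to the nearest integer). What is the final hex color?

Per channel, c → c + 0.59(0 − c):
  R: 181 + 0.59×(0−181) = 181 − 106.79 = 74.21 → 74
  G: 231 − 136.29 = 94.71 → 95
  B: 189 − 111.51 = 77.49 → 77
After the shade: rgb(74, 95, 77) = #4A5F4D.
Lerp each channel 74% toward 255:
  R: 74 + 0.74×(255−74) = 74 + 133.94 = 207.94 → 208
  G: 95 + 0.74×(255−95) = 95 + 118.4 = 213.4 → 213
  B: 77 + 0.74×(255−77) = 77 + 131.72 = 208.72 → 209
rgb(208, 213, 209) = #D0D5D1.

#D0D5D1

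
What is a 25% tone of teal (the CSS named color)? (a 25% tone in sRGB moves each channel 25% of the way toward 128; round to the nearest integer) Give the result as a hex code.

CSS teal is rgb(0, 128, 128).
Per channel, c → c + 0.25(128 − c):
  R: 0 + 0.25×(128−0) = 0 + 32 = 32 → 32
  G: 128 + 0.25×(128−128) = 128 + 0 = 128 → 128
  B: 128 + 0 = 128 → 128
rgb(32, 128, 128) = #208080.

#208080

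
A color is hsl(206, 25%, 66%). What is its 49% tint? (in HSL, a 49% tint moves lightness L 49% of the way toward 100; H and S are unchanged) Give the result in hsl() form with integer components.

L moves 49% from 66 toward 100: 66 + 16.66 = 82.66 → 83.
H and S are unchanged.

hsl(206, 25%, 83%)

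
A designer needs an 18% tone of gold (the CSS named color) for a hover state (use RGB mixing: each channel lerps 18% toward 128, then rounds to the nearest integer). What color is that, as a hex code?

CSS gold is rgb(255, 215, 0).
Per channel, c → c + 0.18(128 − c):
  R: 255 + 0.18×(128−255) = 255 − 22.86 = 232.14 → 232
  G: 215 − 15.66 = 199.34 → 199
  B: 0 + 0.18×(128−0) = 0 + 23.04 = 23.04 → 23
rgb(232, 199, 23) = #E8C717.

#E8C717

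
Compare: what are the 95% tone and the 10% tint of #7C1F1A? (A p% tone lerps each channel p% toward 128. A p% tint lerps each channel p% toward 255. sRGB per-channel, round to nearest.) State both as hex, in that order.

#7C1F1A is rgb(124, 31, 26).
95% tone:
  R: 124 + 3.8 = 127.8 → 128
  G: 31 + 0.95×(128−31) = 31 + 92.15 = 123.15 → 123
  B: 26 + 96.9 = 122.9 → 123
  → #807B7B
10% tint:
  R: 124 + 0.1×(255−124) = 124 + 13.1 = 137.1 → 137
  G: 31 + 22.4 = 53.4 → 53
  B: 26 + 0.1×(255−26) = 26 + 22.9 = 48.9 → 49
  → #893531

#807B7B, #893531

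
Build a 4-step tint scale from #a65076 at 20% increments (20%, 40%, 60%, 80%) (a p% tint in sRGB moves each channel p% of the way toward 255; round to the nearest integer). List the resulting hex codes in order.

#b87391, #ca96ad, #dbb9c8, #eddce4

#a65076 is rgb(166, 80, 118).
20%: (166 + 17.8 = 183.8→184, 80 + 35 = 115→115, 118 + 27.4 = 145.4→145) → #b87391
40%: (166 + 35.6 = 201.6→202, 80 + 70 = 150→150, 118 + 54.8 = 172.8→173) → #ca96ad
60%: (166 + 53.4 = 219.4→219, 80 + 105 = 185→185, 118 + 82.2 = 200.2→200) → #dbb9c8
80%: (166 + 71.2 = 237.2→237, 80 + 140 = 220→220, 118 + 109.6 = 227.6→228) → #eddce4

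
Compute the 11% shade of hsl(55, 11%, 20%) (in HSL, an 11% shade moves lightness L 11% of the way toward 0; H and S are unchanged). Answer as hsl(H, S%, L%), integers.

L moves 11% from 20 toward 0: 20 − 2.2 = 17.8 → 18.
H and S are unchanged.

hsl(55, 11%, 18%)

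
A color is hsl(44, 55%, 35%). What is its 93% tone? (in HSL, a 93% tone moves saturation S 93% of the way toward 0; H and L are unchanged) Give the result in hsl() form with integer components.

hsl(44, 4%, 35%)

S moves 93% from 55 toward 0: 55 − 51.15 = 3.85 → 4.
H and L are unchanged.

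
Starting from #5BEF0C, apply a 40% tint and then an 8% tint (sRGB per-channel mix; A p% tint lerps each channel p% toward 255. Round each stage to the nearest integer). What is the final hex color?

#A5F679

#5BEF0C is rgb(91, 239, 12).
Lerp each channel 40% toward 255:
  R: 91 + 0.4×(255−91) = 91 + 65.6 = 156.6 → 157
  G: 239 + 0.4×(255−239) = 239 + 6.4 = 245.4 → 245
  B: 12 + 97.2 = 109.2 → 109
After the tint: rgb(157, 245, 109) = #9DF56D.
Per channel, c → c + 0.08(255 − c):
  R: 157 + 0.08×(255−157) = 157 + 7.84 = 164.84 → 165
  G: 245 + 0.8 = 245.8 → 246
  B: 109 + 0.08×(255−109) = 109 + 11.68 = 120.68 → 121
rgb(165, 246, 121) = #A5F679.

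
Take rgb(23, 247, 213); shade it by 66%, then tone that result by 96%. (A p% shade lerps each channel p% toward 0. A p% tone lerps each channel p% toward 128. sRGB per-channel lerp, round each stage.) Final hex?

Lerp each channel 66% toward 0:
  R: 23 − 15.18 = 7.82 → 8
  G: 247 + 0.66×(0−247) = 247 − 163.02 = 83.98 → 84
  B: 213 − 140.58 = 72.42 → 72
After the shade: rgb(8, 84, 72) = #085448.
A 96% tone moves each channel 96% toward 128:
  R: 8 + 0.96×(128−8) = 8 + 115.2 = 123.2 → 123
  G: 84 + 42.24 = 126.24 → 126
  B: 72 + 0.96×(128−72) = 72 + 53.76 = 125.76 → 126
rgb(123, 126, 126) = #7B7E7E.

#7B7E7E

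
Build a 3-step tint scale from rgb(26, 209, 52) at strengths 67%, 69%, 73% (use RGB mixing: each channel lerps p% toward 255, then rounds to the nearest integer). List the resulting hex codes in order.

#b3f0bc, #b8f1c0, #c1f3c8

67%: (26 + 153.43 = 179.43→179, 209 + 30.82 = 239.82→240, 52 + 136.01 = 188.01→188) → #b3f0bc
69%: (26 + 158.01 = 184.01→184, 209 + 31.74 = 240.74→241, 52 + 140.07 = 192.07→192) → #b8f1c0
73%: (26 + 167.17 = 193.17→193, 209 + 33.58 = 242.58→243, 52 + 148.19 = 200.19→200) → #c1f3c8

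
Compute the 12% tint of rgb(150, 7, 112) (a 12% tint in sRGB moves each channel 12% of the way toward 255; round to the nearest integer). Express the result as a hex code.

Per channel, c → c + 0.12(255 − c):
  R: 150 + 0.12×(255−150) = 150 + 12.6 = 162.6 → 163
  G: 7 + 0.12×(255−7) = 7 + 29.76 = 36.76 → 37
  B: 112 + 0.12×(255−112) = 112 + 17.16 = 129.16 → 129
rgb(163, 37, 129) = #A32581.

#A32581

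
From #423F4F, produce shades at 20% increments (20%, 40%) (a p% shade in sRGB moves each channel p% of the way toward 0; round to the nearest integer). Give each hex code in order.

#423F4F is rgb(66, 63, 79).
20%: (66 − 13.2 = 52.8→53, 63 − 12.6 = 50.4→50, 79 − 15.8 = 63.2→63) → #35323F
40%: (66 − 26.4 = 39.6→40, 63 − 25.2 = 37.8→38, 79 − 31.6 = 47.4→47) → #28262F

#35323F, #28262F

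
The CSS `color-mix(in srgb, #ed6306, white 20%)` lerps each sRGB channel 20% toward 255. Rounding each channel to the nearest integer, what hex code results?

#ed6306 is rgb(237, 99, 6).
Per channel, c → c + 0.2(255 − c):
  R: 237 + 0.2×(255−237) = 237 + 3.6 = 240.6 → 241
  G: 99 + 0.2×(255−99) = 99 + 31.2 = 130.2 → 130
  B: 6 + 0.2×(255−6) = 6 + 49.8 = 55.8 → 56
rgb(241, 130, 56) = #f18238.

#f18238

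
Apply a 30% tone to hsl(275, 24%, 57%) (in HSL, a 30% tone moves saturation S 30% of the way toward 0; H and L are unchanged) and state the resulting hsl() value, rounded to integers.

S moves 30% from 24 toward 0: 24 − 7.2 = 16.8 → 17.
H and L are unchanged.

hsl(275, 17%, 57%)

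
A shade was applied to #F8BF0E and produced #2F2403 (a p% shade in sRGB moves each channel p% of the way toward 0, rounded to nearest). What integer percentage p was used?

81%

#F8BF0E is rgb(248, 191, 14); #2F2403 is rgb(47, 36, 3).
On the R channel (widest range): 47 ≈ 248 + (p/100)(0 − 248), so p ≈ 100×(47 − 248)/(0 − 248) = -20100/-248 = 81.05.
p = 81 reproduces all three channels after rounding.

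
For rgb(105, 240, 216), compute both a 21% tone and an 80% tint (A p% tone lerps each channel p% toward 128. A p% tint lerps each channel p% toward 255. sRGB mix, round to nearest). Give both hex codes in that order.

21% tone:
  R: 105 + 0.21×(128−105) = 105 + 4.83 = 109.83 → 110
  G: 240 + 0.21×(128−240) = 240 − 23.52 = 216.48 → 216
  B: 216 + 0.21×(128−216) = 216 − 18.48 = 197.52 → 198
  → #6ed8c6
80% tint:
  R: 105 + 0.8×(255−105) = 105 + 120 = 225 → 225
  G: 240 + 0.8×(255−240) = 240 + 12 = 252 → 252
  B: 216 + 0.8×(255−216) = 216 + 31.2 = 247.2 → 247
  → #e1fcf7

#6ed8c6, #e1fcf7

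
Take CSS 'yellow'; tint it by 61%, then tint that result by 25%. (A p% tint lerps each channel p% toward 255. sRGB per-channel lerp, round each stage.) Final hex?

CSS yellow is rgb(255, 255, 0).
Per channel, c → c + 0.61(255 − c):
  R: 255 + 0.61×(255−255) = 255 + 0 = 255 → 255
  G: 255 + 0.61×(255−255) = 255 + 0 = 255 → 255
  B: 0 + 0.61×(255−0) = 0 + 155.55 = 155.55 → 156
After the tint: rgb(255, 255, 156) = #FFFF9C.
Per channel, c → c + 0.25(255 − c):
  R: 255 + 0.25×(255−255) = 255 + 0 = 255 → 255
  G: 255 + 0 = 255 → 255
  B: 156 + 0.25×(255−156) = 156 + 24.75 = 180.75 → 181
rgb(255, 255, 181) = #FFFFB5.

#FFFFB5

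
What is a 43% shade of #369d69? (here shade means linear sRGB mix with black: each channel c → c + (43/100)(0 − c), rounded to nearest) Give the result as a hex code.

#369d69 is rgb(54, 157, 105).
Lerp each channel 43% toward 0:
  R: 54 + 0.43×(0−54) = 54 − 23.22 = 30.78 → 31
  G: 157 + 0.43×(0−157) = 157 − 67.51 = 89.49 → 89
  B: 105 − 45.15 = 59.85 → 60
rgb(31, 89, 60) = #1f593c.

#1f593c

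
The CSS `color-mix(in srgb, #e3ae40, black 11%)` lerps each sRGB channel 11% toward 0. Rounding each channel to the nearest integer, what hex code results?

#e3ae40 is rgb(227, 174, 64).
Per channel, c → c + 0.11(0 − c):
  R: 227 + 0.11×(0−227) = 227 − 24.97 = 202.03 → 202
  G: 174 + 0.11×(0−174) = 174 − 19.14 = 154.86 → 155
  B: 64 + 0.11×(0−64) = 64 − 7.04 = 56.96 → 57
rgb(202, 155, 57) = #ca9b39.

#ca9b39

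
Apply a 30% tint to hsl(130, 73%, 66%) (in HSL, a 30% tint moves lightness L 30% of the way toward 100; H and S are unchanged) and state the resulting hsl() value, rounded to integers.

L moves 30% from 66 toward 100: 66 + 10.2 = 76.2 → 76.
H and S are unchanged.

hsl(130, 73%, 76%)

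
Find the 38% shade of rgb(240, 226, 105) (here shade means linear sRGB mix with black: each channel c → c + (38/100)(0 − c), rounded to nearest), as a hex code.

#958c41

A 38% shade moves each channel 38% toward 0:
  R: 240 − 91.2 = 148.8 → 149
  G: 226 + 0.38×(0−226) = 226 − 85.88 = 140.12 → 140
  B: 105 + 0.38×(0−105) = 105 − 39.9 = 65.1 → 65
rgb(149, 140, 65) = #958c41.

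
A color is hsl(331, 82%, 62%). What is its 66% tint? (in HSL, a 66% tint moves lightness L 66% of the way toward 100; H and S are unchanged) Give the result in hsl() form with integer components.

hsl(331, 82%, 87%)

L moves 66% from 62 toward 100: 62 + 25.08 = 87.08 → 87.
H and S are unchanged.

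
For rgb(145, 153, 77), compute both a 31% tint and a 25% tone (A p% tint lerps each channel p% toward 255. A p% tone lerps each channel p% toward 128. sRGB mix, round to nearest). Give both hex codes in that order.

31% tint:
  R: 145 + 0.31×(255−145) = 145 + 34.1 = 179.1 → 179
  G: 153 + 31.62 = 184.62 → 185
  B: 77 + 0.31×(255−77) = 77 + 55.18 = 132.18 → 132
  → #B3B984
25% tone:
  R: 145 + 0.25×(128−145) = 145 − 4.25 = 140.75 → 141
  G: 153 + 0.25×(128−153) = 153 − 6.25 = 146.75 → 147
  B: 77 + 0.25×(128−77) = 77 + 12.75 = 89.75 → 90
  → #8D935A

#B3B984, #8D935A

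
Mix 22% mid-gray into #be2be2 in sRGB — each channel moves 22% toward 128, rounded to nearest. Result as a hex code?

#be2be2 is rgb(190, 43, 226).
Lerp each channel 22% toward 128:
  R: 190 − 13.64 = 176.36 → 176
  G: 43 + 18.7 = 61.7 → 62
  B: 226 − 21.56 = 204.44 → 204
rgb(176, 62, 204) = #b03ecc.

#b03ecc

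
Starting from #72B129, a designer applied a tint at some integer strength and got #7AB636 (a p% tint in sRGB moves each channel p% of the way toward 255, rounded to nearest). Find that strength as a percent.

6%

#72B129 is rgb(114, 177, 41); #7AB636 is rgb(122, 182, 54).
On the B channel (widest range): 54 ≈ 41 + (p/100)(255 − 41), so p ≈ 100×(54 − 41)/(255 − 41) = 1300/214 = 6.07.
p = 6 reproduces all three channels after rounding.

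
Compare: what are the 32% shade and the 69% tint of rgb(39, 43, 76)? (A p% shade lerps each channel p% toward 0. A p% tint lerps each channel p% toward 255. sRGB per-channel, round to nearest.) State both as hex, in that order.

#1b1d34, #bcbdc8

32% shade:
  R: 39 + 0.32×(0−39) = 39 − 12.48 = 26.52 → 27
  G: 43 + 0.32×(0−43) = 43 − 13.76 = 29.24 → 29
  B: 76 − 24.32 = 51.68 → 52
  → #1b1d34
69% tint:
  R: 39 + 0.69×(255−39) = 39 + 149.04 = 188.04 → 188
  G: 43 + 0.69×(255−43) = 43 + 146.28 = 189.28 → 189
  B: 76 + 123.51 = 199.51 → 200
  → #bcbdc8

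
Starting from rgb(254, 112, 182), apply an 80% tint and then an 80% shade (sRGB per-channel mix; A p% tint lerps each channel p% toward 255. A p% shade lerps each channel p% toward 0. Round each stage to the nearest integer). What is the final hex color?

Lerp each channel 80% toward 255:
  R: 254 + 0.8×(255−254) = 254 + 0.8 = 254.8 → 255
  G: 112 + 114.4 = 226.4 → 226
  B: 182 + 58.4 = 240.4 → 240
After the tint: rgb(255, 226, 240) = #FFE2F0.
Lerp each channel 80% toward 0:
  R: 255 + 0.8×(0−255) = 255 − 204 = 51 → 51
  G: 226 + 0.8×(0−226) = 226 − 180.8 = 45.2 → 45
  B: 240 − 192 = 48 → 48
rgb(51, 45, 48) = #332D30.

#332D30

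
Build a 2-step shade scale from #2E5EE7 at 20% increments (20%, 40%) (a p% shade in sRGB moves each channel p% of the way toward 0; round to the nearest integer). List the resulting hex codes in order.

#2E5EE7 is rgb(46, 94, 231).
20%: (46 − 9.2 = 36.8→37, 94 − 18.8 = 75.2→75, 231 − 46.2 = 184.8→185) → #254BB9
40%: (46 − 18.4 = 27.6→28, 94 − 37.6 = 56.4→56, 231 − 92.4 = 138.6→139) → #1C388B

#254BB9, #1C388B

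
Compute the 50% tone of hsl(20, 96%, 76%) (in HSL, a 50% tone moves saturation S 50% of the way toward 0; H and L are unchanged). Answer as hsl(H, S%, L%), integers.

S moves 50% from 96 toward 0: 96 − 48 = 48 → 48.
H and L are unchanged.

hsl(20, 48%, 76%)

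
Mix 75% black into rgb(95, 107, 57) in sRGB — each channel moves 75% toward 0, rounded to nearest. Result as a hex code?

#181b0e

Per channel, c → c + 0.75(0 − c):
  R: 95 + 0.75×(0−95) = 95 − 71.25 = 23.75 → 24
  G: 107 + 0.75×(0−107) = 107 − 80.25 = 26.75 → 27
  B: 57 − 42.75 = 14.25 → 14
rgb(24, 27, 14) = #181b0e.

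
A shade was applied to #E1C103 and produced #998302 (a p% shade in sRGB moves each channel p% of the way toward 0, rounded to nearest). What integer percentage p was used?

32%

#E1C103 is rgb(225, 193, 3); #998302 is rgb(153, 131, 2).
On the R channel (widest range): 153 ≈ 225 + (p/100)(0 − 225), so p ≈ 100×(153 − 225)/(0 − 225) = -7200/-225 = 32.00.
p = 32 reproduces all three channels after rounding.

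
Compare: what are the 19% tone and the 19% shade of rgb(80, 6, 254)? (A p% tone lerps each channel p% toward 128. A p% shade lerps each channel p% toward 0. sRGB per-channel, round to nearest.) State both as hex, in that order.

19% tone:
  R: 80 + 0.19×(128−80) = 80 + 9.12 = 89.12 → 89
  G: 6 + 23.18 = 29.18 → 29
  B: 254 − 23.94 = 230.06 → 230
  → #591DE6
19% shade:
  R: 80 + 0.19×(0−80) = 80 − 15.2 = 64.8 → 65
  G: 6 + 0.19×(0−6) = 6 − 1.14 = 4.86 → 5
  B: 254 − 48.26 = 205.74 → 206
  → #4105CE

#591DE6, #4105CE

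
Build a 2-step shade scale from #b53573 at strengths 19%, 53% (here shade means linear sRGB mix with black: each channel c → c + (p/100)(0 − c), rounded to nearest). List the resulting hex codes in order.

#b53573 is rgb(181, 53, 115).
19%: (181 − 34.39 = 146.61→147, 53 − 10.07 = 42.93→43, 115 − 21.85 = 93.15→93) → #932b5d
53%: (181 − 95.93 = 85.07→85, 53 − 28.09 = 24.91→25, 115 − 60.95 = 54.05→54) → #551936

#932b5d, #551936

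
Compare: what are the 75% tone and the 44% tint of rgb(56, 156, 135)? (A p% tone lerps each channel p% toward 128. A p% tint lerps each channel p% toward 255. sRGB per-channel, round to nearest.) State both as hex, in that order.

75% tone:
  R: 56 + 0.75×(128−56) = 56 + 54 = 110 → 110
  G: 156 + 0.75×(128−156) = 156 − 21 = 135 → 135
  B: 135 + 0.75×(128−135) = 135 − 5.25 = 129.75 → 130
  → #6E8782
44% tint:
  R: 56 + 87.56 = 143.56 → 144
  G: 156 + 0.44×(255−156) = 156 + 43.56 = 199.56 → 200
  B: 135 + 52.8 = 187.8 → 188
  → #90C8BC

#6E8782, #90C8BC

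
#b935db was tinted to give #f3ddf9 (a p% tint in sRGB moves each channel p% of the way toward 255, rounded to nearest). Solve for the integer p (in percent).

83%

#b935db is rgb(185, 53, 219); #f3ddf9 is rgb(243, 221, 249).
On the G channel (widest range): 221 ≈ 53 + (p/100)(255 − 53), so p ≈ 100×(221 − 53)/(255 − 53) = 16800/202 = 83.17.
p = 83 reproduces all three channels after rounding.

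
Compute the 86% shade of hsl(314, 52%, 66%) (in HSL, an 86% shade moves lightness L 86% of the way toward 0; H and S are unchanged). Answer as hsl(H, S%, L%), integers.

hsl(314, 52%, 9%)

L moves 86% from 66 toward 0: 66 − 56.76 = 9.24 → 9.
H and S are unchanged.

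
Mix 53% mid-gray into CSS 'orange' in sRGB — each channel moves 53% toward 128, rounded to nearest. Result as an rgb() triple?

CSS orange is rgb(255, 165, 0).
Lerp each channel 53% toward 128:
  R: 255 + 0.53×(128−255) = 255 − 67.31 = 187.69 → 188
  G: 165 − 19.61 = 145.39 → 145
  B: 0 + 0.53×(128−0) = 0 + 67.84 = 67.84 → 68

rgb(188, 145, 68)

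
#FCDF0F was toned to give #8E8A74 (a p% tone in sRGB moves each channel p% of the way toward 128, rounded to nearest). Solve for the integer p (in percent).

89%

#FCDF0F is rgb(252, 223, 15); #8E8A74 is rgb(142, 138, 116).
On the R channel (widest range): 142 ≈ 252 + (p/100)(128 − 252), so p ≈ 100×(142 − 252)/(128 − 252) = -11000/-124 = 88.71.
p = 89 reproduces all three channels after rounding.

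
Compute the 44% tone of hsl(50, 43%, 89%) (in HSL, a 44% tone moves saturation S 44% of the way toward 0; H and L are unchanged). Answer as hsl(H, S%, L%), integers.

S moves 44% from 43 toward 0: 43 − 18.92 = 24.08 → 24.
H and L are unchanged.

hsl(50, 24%, 89%)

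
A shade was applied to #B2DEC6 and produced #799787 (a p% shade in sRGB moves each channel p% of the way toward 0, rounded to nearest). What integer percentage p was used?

#B2DEC6 is rgb(178, 222, 198); #799787 is rgb(121, 151, 135).
On the G channel (widest range): 151 ≈ 222 + (p/100)(0 − 222), so p ≈ 100×(151 − 222)/(0 − 222) = -7100/-222 = 31.98.
p = 32 reproduces all three channels after rounding.

32%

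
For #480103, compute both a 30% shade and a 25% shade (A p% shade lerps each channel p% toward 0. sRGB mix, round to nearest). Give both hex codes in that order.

#320102, #360102

#480103 is rgb(72, 1, 3).
30% shade:
  R: 72 + 0.3×(0−72) = 72 − 21.6 = 50.4 → 50
  G: 1 + 0.3×(0−1) = 1 − 0.3 = 0.7 → 1
  B: 3 + 0.3×(0−3) = 3 − 0.9 = 2.1 → 2
  → #320102
25% shade:
  R: 72 + 0.25×(0−72) = 72 − 18 = 54 → 54
  G: 1 + 0.25×(0−1) = 1 − 0.25 = 0.75 → 1
  B: 3 − 0.75 = 2.25 → 2
  → #360102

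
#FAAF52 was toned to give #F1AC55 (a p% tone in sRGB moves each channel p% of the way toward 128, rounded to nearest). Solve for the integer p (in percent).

7%

#FAAF52 is rgb(250, 175, 82); #F1AC55 is rgb(241, 172, 85).
On the R channel (widest range): 241 ≈ 250 + (p/100)(128 − 250), so p ≈ 100×(241 − 250)/(128 − 250) = -900/-122 = 7.38.
p = 7 reproduces all three channels after rounding.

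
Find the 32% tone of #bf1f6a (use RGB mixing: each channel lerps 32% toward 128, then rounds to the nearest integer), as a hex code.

#ab3e71

#bf1f6a is rgb(191, 31, 106).
Lerp each channel 32% toward 128:
  R: 191 − 20.16 = 170.84 → 171
  G: 31 + 31.04 = 62.04 → 62
  B: 106 + 0.32×(128−106) = 106 + 7.04 = 113.04 → 113
rgb(171, 62, 113) = #ab3e71.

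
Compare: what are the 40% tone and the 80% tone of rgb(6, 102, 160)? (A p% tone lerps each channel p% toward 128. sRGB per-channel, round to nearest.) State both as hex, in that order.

40% tone:
  R: 6 + 0.4×(128−6) = 6 + 48.8 = 54.8 → 55
  G: 102 + 0.4×(128−102) = 102 + 10.4 = 112.4 → 112
  B: 160 + 0.4×(128−160) = 160 − 12.8 = 147.2 → 147
  → #377093
80% tone:
  R: 6 + 0.8×(128−6) = 6 + 97.6 = 103.6 → 104
  G: 102 + 0.8×(128−102) = 102 + 20.8 = 122.8 → 123
  B: 160 + 0.8×(128−160) = 160 − 25.6 = 134.4 → 134
  → #687b86

#377093, #687b86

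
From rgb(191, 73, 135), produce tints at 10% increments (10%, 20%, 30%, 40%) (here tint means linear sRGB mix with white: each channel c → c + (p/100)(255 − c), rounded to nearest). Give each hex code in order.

#c55b93, #cc6d9f, #d280ab, #d992b7

10%: (191 + 6.4 = 197.4→197, 73 + 18.2 = 91.2→91, 135 + 12 = 147→147) → #c55b93
20%: (191 + 12.8 = 203.8→204, 73 + 36.4 = 109.4→109, 135 + 24 = 159→159) → #cc6d9f
30%: (191 + 19.2 = 210.2→210, 73 + 54.6 = 127.6→128, 135 + 36 = 171→171) → #d280ab
40%: (191 + 25.6 = 216.6→217, 73 + 72.8 = 145.8→146, 135 + 48 = 183→183) → #d992b7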